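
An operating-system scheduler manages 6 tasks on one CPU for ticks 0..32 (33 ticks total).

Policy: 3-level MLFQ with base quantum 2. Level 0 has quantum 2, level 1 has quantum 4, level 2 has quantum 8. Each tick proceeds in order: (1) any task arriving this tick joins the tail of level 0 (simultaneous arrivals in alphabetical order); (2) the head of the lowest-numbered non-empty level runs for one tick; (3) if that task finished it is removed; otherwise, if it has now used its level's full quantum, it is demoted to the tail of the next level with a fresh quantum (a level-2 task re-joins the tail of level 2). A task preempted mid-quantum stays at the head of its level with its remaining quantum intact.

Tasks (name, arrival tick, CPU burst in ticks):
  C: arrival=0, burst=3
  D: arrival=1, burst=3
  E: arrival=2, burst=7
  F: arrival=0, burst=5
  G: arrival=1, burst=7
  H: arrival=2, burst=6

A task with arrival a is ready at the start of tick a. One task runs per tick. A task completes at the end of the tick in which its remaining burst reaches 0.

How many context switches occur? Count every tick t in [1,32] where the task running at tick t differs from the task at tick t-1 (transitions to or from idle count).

context switches = 14

t=0: L0/L1/L2 = CF/-/- → run C
t=1: L0/L1/L2 = CFDG/-/- → run C
t=2: L0/L1/L2 = FDGEH/C/- → run F
t=3: L0/L1/L2 = FDGEH/C/- → run F
t=4: L0/L1/L2 = DGEH/CF/- → run D
t=5: L0/L1/L2 = DGEH/CF/- → run D
t=6: L0/L1/L2 = GEH/CFD/- → run G
t=7: L0/L1/L2 = GEH/CFD/- → run G
t=8: L0/L1/L2 = EH/CFDG/- → run E
t=9: L0/L1/L2 = EH/CFDG/- → run E
t=10: L0/L1/L2 = H/CFDGE/- → run H
t=11: L0/L1/L2 = H/CFDGE/- → run H
t=12: L0/L1/L2 = -/CFDGEH/- → run C
t=13: L0/L1/L2 = -/FDGEH/- → run F
t=14: L0/L1/L2 = -/FDGEH/- → run F
t=15: L0/L1/L2 = -/FDGEH/- → run F
t=16: L0/L1/L2 = -/DGEH/- → run D
t=17: L0/L1/L2 = -/GEH/- → run G
t=18: L0/L1/L2 = -/GEH/- → run G
t=19: L0/L1/L2 = -/GEH/- → run G
t=20: L0/L1/L2 = -/GEH/- → run G
t=21: L0/L1/L2 = -/EH/G → run E
t=22: L0/L1/L2 = -/EH/G → run E
t=23: L0/L1/L2 = -/EH/G → run E
t=24: L0/L1/L2 = -/EH/G → run E
t=25: L0/L1/L2 = -/H/GE → run H
t=26: L0/L1/L2 = -/H/GE → run H
t=27: L0/L1/L2 = -/H/GE → run H
t=28: L0/L1/L2 = -/H/GE → run H
t=29: L0/L1/L2 = -/-/GE → run G
t=30: L0/L1/L2 = -/-/E → run E
t=31: (idle)
t=32: (idle)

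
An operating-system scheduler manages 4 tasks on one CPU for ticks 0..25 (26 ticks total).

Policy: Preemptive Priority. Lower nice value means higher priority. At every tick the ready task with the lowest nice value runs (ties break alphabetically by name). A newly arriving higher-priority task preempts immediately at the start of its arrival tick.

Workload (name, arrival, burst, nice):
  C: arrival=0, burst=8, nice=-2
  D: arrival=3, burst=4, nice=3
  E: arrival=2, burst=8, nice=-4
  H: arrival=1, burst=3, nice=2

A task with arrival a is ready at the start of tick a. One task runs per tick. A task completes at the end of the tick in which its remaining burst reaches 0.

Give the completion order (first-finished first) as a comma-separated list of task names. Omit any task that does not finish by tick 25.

t=0: ready={C} → run C
t=1: ready={C,H} → run C
t=2: ready={C,E,H} → run E
t=3: ready={C,D,E,H} → run E
t=4: ready={C,D,E,H} → run E
t=5: ready={C,D,E,H} → run E
t=6: ready={C,D,E,H} → run E
t=7: ready={C,D,E,H} → run E
t=8: ready={C,D,E,H} → run E
t=9: ready={C,D,E,H} → run E
t=10: ready={C,D,H} → run C
t=11: ready={C,D,H} → run C
t=12: ready={C,D,H} → run C
t=13: ready={C,D,H} → run C
t=14: ready={C,D,H} → run C
t=15: ready={C,D,H} → run C
t=16: ready={D,H} → run H
t=17: ready={D,H} → run H
t=18: ready={D,H} → run H
t=19: ready={D} → run D
t=20: ready={D} → run D
t=21: ready={D} → run D
t=22: ready={D} → run D
t=23: (idle)
t=24: (idle)
t=25: (idle)

completion order = E, C, H, D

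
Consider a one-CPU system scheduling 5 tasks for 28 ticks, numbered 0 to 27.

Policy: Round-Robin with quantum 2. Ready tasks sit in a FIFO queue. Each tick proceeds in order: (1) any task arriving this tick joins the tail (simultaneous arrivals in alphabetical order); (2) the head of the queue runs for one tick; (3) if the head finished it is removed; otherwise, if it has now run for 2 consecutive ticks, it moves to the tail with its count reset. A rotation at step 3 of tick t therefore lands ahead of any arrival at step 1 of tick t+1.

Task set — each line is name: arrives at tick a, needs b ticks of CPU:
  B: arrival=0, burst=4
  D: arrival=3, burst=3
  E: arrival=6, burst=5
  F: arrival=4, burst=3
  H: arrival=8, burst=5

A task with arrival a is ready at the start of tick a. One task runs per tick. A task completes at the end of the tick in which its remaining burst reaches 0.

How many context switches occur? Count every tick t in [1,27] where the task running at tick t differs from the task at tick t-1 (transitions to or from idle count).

t=0: queue=[B] q_used=0 → run B
t=1: queue=[B] q_used=1 → run B
t=2: queue=[B] q_used=0 → run B
t=3: queue=[B,D] q_used=1 → run B
t=4: queue=[D,F] q_used=0 → run D
t=5: queue=[D,F] q_used=1 → run D
t=6: queue=[F,D,E] q_used=0 → run F
t=7: queue=[F,D,E] q_used=1 → run F
t=8: queue=[D,E,F,H] q_used=0 → run D
t=9: queue=[E,F,H] q_used=0 → run E
t=10: queue=[E,F,H] q_used=1 → run E
t=11: queue=[F,H,E] q_used=0 → run F
t=12: queue=[H,E] q_used=0 → run H
t=13: queue=[H,E] q_used=1 → run H
t=14: queue=[E,H] q_used=0 → run E
t=15: queue=[E,H] q_used=1 → run E
t=16: queue=[H,E] q_used=0 → run H
t=17: queue=[H,E] q_used=1 → run H
t=18: queue=[E,H] q_used=0 → run E
t=19: queue=[H] q_used=0 → run H
t=20: (idle)
t=21: (idle)
t=22: (idle)
t=23: (idle)
t=24: (idle)
t=25: (idle)
t=26: (idle)
t=27: (idle)

context switches = 11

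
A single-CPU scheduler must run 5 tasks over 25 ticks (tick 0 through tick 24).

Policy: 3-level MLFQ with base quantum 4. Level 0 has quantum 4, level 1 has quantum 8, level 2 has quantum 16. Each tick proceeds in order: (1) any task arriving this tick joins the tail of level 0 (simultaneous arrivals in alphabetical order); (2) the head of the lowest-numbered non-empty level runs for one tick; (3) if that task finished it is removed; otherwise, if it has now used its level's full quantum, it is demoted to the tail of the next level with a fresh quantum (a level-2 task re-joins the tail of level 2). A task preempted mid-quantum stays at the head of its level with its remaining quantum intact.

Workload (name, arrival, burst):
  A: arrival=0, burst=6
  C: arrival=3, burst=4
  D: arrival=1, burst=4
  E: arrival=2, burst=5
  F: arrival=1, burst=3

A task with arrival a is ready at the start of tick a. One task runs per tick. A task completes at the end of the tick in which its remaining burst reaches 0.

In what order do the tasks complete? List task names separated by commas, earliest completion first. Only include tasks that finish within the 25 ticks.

t=0: L0/L1/L2 = A/-/- → run A
t=1: L0/L1/L2 = ADF/-/- → run A
t=2: L0/L1/L2 = ADFE/-/- → run A
t=3: L0/L1/L2 = ADFEC/-/- → run A
t=4: L0/L1/L2 = DFEC/A/- → run D
t=5: L0/L1/L2 = DFEC/A/- → run D
t=6: L0/L1/L2 = DFEC/A/- → run D
t=7: L0/L1/L2 = DFEC/A/- → run D
t=8: L0/L1/L2 = FEC/A/- → run F
t=9: L0/L1/L2 = FEC/A/- → run F
t=10: L0/L1/L2 = FEC/A/- → run F
t=11: L0/L1/L2 = EC/A/- → run E
t=12: L0/L1/L2 = EC/A/- → run E
t=13: L0/L1/L2 = EC/A/- → run E
t=14: L0/L1/L2 = EC/A/- → run E
t=15: L0/L1/L2 = C/AE/- → run C
t=16: L0/L1/L2 = C/AE/- → run C
t=17: L0/L1/L2 = C/AE/- → run C
t=18: L0/L1/L2 = C/AE/- → run C
t=19: L0/L1/L2 = -/AE/- → run A
t=20: L0/L1/L2 = -/AE/- → run A
t=21: L0/L1/L2 = -/E/- → run E
t=22: (idle)
t=23: (idle)
t=24: (idle)

completion order = D, F, C, A, E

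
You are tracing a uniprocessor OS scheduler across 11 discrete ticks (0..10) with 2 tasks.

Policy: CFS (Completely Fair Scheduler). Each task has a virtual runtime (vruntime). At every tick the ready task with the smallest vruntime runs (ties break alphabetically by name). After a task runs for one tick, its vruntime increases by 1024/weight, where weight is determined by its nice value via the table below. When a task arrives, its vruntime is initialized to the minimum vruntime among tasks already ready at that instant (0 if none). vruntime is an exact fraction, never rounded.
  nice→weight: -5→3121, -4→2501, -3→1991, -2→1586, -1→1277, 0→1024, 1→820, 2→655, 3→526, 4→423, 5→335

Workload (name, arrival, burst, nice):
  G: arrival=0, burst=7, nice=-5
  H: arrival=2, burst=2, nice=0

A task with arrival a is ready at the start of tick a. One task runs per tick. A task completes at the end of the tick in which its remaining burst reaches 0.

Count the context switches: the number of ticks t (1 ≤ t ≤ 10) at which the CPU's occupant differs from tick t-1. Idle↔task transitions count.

context switches = 5

t=0: vr[G=0] → run G
t=1: vr[G=1024/3121] → run G
t=2: vr[G=2048/3121 H=2048/3121] → run G
t=3: vr[G=3072/3121 H=2048/3121] → run H
t=4: vr[G=3072/3121 H=5169/3121] → run G
t=5: vr[G=4096/3121 H=5169/3121] → run G
t=6: vr[G=5120/3121 H=5169/3121] → run G
t=7: vr[G=6144/3121 H=5169/3121] → run H
t=8: vr[G=6144/3121] → run G
t=9: (idle)
t=10: (idle)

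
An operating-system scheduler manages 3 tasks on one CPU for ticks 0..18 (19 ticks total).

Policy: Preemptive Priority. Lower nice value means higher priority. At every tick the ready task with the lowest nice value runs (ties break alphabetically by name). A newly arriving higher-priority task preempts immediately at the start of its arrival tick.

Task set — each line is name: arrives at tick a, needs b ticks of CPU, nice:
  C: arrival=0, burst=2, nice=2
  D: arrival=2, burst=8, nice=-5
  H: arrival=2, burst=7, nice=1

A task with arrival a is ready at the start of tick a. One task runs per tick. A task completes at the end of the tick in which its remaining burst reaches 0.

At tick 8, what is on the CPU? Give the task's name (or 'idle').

running at tick 8 = D

t=0: ready={C} → run C
t=1: ready={C} → run C
t=2: ready={D,H} → run D
t=3: ready={D,H} → run D
t=4: ready={D,H} → run D
t=5: ready={D,H} → run D
t=6: ready={D,H} → run D
t=7: ready={D,H} → run D
t=8: ready={D,H} → run D
t=9: ready={D,H} → run D
t=10: ready={H} → run H
t=11: ready={H} → run H
t=12: ready={H} → run H
t=13: ready={H} → run H
t=14: ready={H} → run H
t=15: ready={H} → run H
t=16: ready={H} → run H
t=17: (idle)
t=18: (idle)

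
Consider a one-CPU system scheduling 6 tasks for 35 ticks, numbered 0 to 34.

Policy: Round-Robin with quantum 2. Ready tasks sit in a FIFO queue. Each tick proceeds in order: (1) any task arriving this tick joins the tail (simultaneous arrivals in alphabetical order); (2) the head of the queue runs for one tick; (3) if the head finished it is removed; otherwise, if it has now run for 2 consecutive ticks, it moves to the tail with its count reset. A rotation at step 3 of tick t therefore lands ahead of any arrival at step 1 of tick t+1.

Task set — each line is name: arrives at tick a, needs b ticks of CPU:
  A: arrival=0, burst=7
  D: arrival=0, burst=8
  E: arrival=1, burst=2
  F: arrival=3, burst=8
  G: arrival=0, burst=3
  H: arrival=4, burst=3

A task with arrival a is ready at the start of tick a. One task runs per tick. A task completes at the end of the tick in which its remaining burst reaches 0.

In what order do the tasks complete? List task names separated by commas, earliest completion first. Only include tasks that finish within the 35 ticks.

completion order = E, G, H, A, D, F

t=0: queue=[A,D,G] q_used=0 → run A
t=1: queue=[A,D,G,E] q_used=1 → run A
t=2: queue=[D,G,E,A] q_used=0 → run D
t=3: queue=[D,G,E,A,F] q_used=1 → run D
t=4: queue=[G,E,A,F,D,H] q_used=0 → run G
t=5: queue=[G,E,A,F,D,H] q_used=1 → run G
t=6: queue=[E,A,F,D,H,G] q_used=0 → run E
t=7: queue=[E,A,F,D,H,G] q_used=1 → run E
t=8: queue=[A,F,D,H,G] q_used=0 → run A
t=9: queue=[A,F,D,H,G] q_used=1 → run A
t=10: queue=[F,D,H,G,A] q_used=0 → run F
t=11: queue=[F,D,H,G,A] q_used=1 → run F
t=12: queue=[D,H,G,A,F] q_used=0 → run D
t=13: queue=[D,H,G,A,F] q_used=1 → run D
t=14: queue=[H,G,A,F,D] q_used=0 → run H
t=15: queue=[H,G,A,F,D] q_used=1 → run H
t=16: queue=[G,A,F,D,H] q_used=0 → run G
t=17: queue=[A,F,D,H] q_used=0 → run A
t=18: queue=[A,F,D,H] q_used=1 → run A
t=19: queue=[F,D,H,A] q_used=0 → run F
t=20: queue=[F,D,H,A] q_used=1 → run F
t=21: queue=[D,H,A,F] q_used=0 → run D
t=22: queue=[D,H,A,F] q_used=1 → run D
t=23: queue=[H,A,F,D] q_used=0 → run H
t=24: queue=[A,F,D] q_used=0 → run A
t=25: queue=[F,D] q_used=0 → run F
t=26: queue=[F,D] q_used=1 → run F
t=27: queue=[D,F] q_used=0 → run D
t=28: queue=[D,F] q_used=1 → run D
t=29: queue=[F] q_used=0 → run F
t=30: queue=[F] q_used=1 → run F
t=31: (idle)
t=32: (idle)
t=33: (idle)
t=34: (idle)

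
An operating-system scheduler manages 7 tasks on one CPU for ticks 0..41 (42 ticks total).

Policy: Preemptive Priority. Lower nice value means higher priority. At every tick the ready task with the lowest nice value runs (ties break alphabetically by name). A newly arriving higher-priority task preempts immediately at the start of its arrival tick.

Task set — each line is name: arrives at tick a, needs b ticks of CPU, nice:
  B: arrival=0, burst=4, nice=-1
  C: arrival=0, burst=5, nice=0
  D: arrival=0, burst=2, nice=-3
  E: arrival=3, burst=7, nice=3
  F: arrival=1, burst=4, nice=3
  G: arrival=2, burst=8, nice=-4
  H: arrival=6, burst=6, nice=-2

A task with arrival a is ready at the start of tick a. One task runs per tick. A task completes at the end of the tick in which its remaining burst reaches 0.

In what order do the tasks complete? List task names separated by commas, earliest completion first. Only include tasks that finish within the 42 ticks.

t=0: ready={B,C,D} → run D
t=1: ready={B,C,D,F} → run D
t=2: ready={B,C,F,G} → run G
t=3: ready={B,C,E,F,G} → run G
t=4: ready={B,C,E,F,G} → run G
t=5: ready={B,C,E,F,G} → run G
t=6: ready={B,C,E,F,G,H} → run G
t=7: ready={B,C,E,F,G,H} → run G
t=8: ready={B,C,E,F,G,H} → run G
t=9: ready={B,C,E,F,G,H} → run G
t=10: ready={B,C,E,F,H} → run H
t=11: ready={B,C,E,F,H} → run H
t=12: ready={B,C,E,F,H} → run H
t=13: ready={B,C,E,F,H} → run H
t=14: ready={B,C,E,F,H} → run H
t=15: ready={B,C,E,F,H} → run H
t=16: ready={B,C,E,F} → run B
t=17: ready={B,C,E,F} → run B
t=18: ready={B,C,E,F} → run B
t=19: ready={B,C,E,F} → run B
t=20: ready={C,E,F} → run C
t=21: ready={C,E,F} → run C
t=22: ready={C,E,F} → run C
t=23: ready={C,E,F} → run C
t=24: ready={C,E,F} → run C
t=25: ready={E,F} → run E
t=26: ready={E,F} → run E
t=27: ready={E,F} → run E
t=28: ready={E,F} → run E
t=29: ready={E,F} → run E
t=30: ready={E,F} → run E
t=31: ready={E,F} → run E
t=32: ready={F} → run F
t=33: ready={F} → run F
t=34: ready={F} → run F
t=35: ready={F} → run F
t=36: (idle)
t=37: (idle)
t=38: (idle)
t=39: (idle)
t=40: (idle)
t=41: (idle)

completion order = D, G, H, B, C, E, F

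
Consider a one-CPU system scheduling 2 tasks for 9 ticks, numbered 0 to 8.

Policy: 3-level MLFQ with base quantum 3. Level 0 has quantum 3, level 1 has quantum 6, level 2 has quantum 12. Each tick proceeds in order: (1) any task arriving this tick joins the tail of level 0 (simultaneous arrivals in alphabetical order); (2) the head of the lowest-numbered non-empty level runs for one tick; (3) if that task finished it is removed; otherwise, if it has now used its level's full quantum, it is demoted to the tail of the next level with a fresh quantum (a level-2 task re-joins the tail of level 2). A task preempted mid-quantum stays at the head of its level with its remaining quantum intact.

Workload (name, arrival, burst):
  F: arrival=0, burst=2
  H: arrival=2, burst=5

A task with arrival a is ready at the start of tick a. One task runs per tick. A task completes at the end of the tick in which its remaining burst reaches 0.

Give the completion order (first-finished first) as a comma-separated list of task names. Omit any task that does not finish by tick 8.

t=0: L0/L1/L2 = F/-/- → run F
t=1: L0/L1/L2 = F/-/- → run F
t=2: L0/L1/L2 = H/-/- → run H
t=3: L0/L1/L2 = H/-/- → run H
t=4: L0/L1/L2 = H/-/- → run H
t=5: L0/L1/L2 = -/H/- → run H
t=6: L0/L1/L2 = -/H/- → run H
t=7: (idle)
t=8: (idle)

completion order = F, H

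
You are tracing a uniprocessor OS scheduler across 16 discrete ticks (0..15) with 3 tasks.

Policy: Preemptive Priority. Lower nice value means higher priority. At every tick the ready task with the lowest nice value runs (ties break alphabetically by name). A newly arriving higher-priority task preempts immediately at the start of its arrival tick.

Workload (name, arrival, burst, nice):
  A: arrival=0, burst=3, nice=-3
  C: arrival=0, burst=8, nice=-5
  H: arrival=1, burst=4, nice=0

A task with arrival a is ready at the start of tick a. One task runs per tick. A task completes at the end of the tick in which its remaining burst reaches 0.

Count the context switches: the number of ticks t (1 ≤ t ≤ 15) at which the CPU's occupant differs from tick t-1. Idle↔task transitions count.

t=0: ready={A,C} → run C
t=1: ready={A,C,H} → run C
t=2: ready={A,C,H} → run C
t=3: ready={A,C,H} → run C
t=4: ready={A,C,H} → run C
t=5: ready={A,C,H} → run C
t=6: ready={A,C,H} → run C
t=7: ready={A,C,H} → run C
t=8: ready={A,H} → run A
t=9: ready={A,H} → run A
t=10: ready={A,H} → run A
t=11: ready={H} → run H
t=12: ready={H} → run H
t=13: ready={H} → run H
t=14: ready={H} → run H
t=15: (idle)

context switches = 3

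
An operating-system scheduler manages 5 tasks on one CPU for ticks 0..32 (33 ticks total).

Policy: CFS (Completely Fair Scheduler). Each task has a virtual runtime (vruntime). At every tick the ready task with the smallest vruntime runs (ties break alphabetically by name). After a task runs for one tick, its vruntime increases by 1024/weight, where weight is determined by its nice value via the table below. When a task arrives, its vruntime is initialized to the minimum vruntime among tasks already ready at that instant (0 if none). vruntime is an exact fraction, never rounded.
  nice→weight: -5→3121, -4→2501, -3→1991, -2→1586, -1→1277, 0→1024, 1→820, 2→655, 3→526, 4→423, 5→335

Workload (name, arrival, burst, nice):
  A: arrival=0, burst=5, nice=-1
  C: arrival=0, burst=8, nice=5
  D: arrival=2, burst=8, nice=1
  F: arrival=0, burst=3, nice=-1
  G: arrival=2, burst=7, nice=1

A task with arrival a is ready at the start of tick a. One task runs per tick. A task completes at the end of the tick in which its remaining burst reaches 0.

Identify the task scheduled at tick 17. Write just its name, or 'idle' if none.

t=0: vr[A=0 C=0 F=0] → run A
t=1: vr[A=1024/1277 C=0 F=0] → run C
t=2: vr[A=1024/1277 C=1024/335 D=0 F=0 G=0] → run D
t=3: vr[A=1024/1277 C=1024/335 D=256/205 F=0 G=0] → run F
t=4: vr[A=1024/1277 C=1024/335 D=256/205 F=1024/1277 G=0] → run G
t=5: vr[A=1024/1277 C=1024/335 D=256/205 F=1024/1277 G=256/205] → run A
t=6: vr[A=2048/1277 C=1024/335 D=256/205 F=1024/1277 G=256/205] → run F
t=7: vr[A=2048/1277 C=1024/335 D=256/205 F=2048/1277 G=256/205] → run D
t=8: vr[A=2048/1277 C=1024/335 D=512/205 F=2048/1277 G=256/205] → run G
t=9: vr[A=2048/1277 C=1024/335 D=512/205 F=2048/1277 G=512/205] → run A
t=10: vr[A=3072/1277 C=1024/335 D=512/205 F=2048/1277 G=512/205] → run F
t=11: vr[A=3072/1277 C=1024/335 D=512/205 G=512/205] → run A
t=12: vr[A=4096/1277 C=1024/335 D=512/205 G=512/205] → run D
t=13: vr[A=4096/1277 C=1024/335 D=768/205 G=512/205] → run G
t=14: vr[A=4096/1277 C=1024/335 D=768/205 G=768/205] → run C
t=15: vr[A=4096/1277 C=2048/335 D=768/205 G=768/205] → run A
t=16: vr[C=2048/335 D=768/205 G=768/205] → run D
t=17: vr[C=2048/335 D=1024/205 G=768/205] → run G
t=18: vr[C=2048/335 D=1024/205 G=1024/205] → run D
t=19: vr[C=2048/335 D=256/41 G=1024/205] → run G
t=20: vr[C=2048/335 D=256/41 G=256/41] → run C
t=21: vr[C=3072/335 D=256/41 G=256/41] → run D
t=22: vr[C=3072/335 D=1536/205 G=256/41] → run G
t=23: vr[C=3072/335 D=1536/205 G=1536/205] → run D
t=24: vr[C=3072/335 D=1792/205 G=1536/205] → run G
t=25: vr[C=3072/335 D=1792/205] → run D
t=26: vr[C=3072/335] → run C
t=27: vr[C=4096/335] → run C
t=28: vr[C=1024/67] → run C
t=29: vr[C=6144/335] → run C
t=30: vr[C=7168/335] → run C
t=31: (idle)
t=32: (idle)

running at tick 17 = G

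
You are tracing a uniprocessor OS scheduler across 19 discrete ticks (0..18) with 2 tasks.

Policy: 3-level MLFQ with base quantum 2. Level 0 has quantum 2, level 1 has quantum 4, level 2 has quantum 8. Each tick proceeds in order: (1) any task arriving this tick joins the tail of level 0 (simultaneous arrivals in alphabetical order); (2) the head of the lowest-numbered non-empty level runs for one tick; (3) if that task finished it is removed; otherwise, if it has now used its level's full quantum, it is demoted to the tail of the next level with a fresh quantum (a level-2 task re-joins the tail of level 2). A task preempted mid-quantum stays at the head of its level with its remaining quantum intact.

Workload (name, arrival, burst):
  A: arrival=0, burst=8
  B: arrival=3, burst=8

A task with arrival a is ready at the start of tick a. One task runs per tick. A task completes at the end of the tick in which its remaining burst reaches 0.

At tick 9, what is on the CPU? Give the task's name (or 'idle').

running at tick 9 = B

t=0: L0/L1/L2 = A/-/- → run A
t=1: L0/L1/L2 = A/-/- → run A
t=2: L0/L1/L2 = -/A/- → run A
t=3: L0/L1/L2 = B/A/- → run B
t=4: L0/L1/L2 = B/A/- → run B
t=5: L0/L1/L2 = -/AB/- → run A
t=6: L0/L1/L2 = -/AB/- → run A
t=7: L0/L1/L2 = -/AB/- → run A
t=8: L0/L1/L2 = -/B/A → run B
t=9: L0/L1/L2 = -/B/A → run B
t=10: L0/L1/L2 = -/B/A → run B
t=11: L0/L1/L2 = -/B/A → run B
t=12: L0/L1/L2 = -/-/AB → run A
t=13: L0/L1/L2 = -/-/AB → run A
t=14: L0/L1/L2 = -/-/B → run B
t=15: L0/L1/L2 = -/-/B → run B
t=16: (idle)
t=17: (idle)
t=18: (idle)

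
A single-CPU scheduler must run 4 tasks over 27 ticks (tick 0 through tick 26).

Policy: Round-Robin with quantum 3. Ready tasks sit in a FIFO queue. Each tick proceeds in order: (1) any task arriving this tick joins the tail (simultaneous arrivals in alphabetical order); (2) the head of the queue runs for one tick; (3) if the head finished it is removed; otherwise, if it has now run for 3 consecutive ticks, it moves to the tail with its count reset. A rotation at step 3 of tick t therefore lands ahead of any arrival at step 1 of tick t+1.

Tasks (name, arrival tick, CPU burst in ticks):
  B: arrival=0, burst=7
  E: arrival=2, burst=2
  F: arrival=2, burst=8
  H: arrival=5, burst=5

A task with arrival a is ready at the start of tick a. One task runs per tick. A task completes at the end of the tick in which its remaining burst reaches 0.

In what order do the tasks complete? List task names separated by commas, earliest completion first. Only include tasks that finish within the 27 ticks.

completion order = E, B, H, F

t=0: queue=[B] q_used=0 → run B
t=1: queue=[B] q_used=1 → run B
t=2: queue=[B,E,F] q_used=2 → run B
t=3: queue=[E,F,B] q_used=0 → run E
t=4: queue=[E,F,B] q_used=1 → run E
t=5: queue=[F,B,H] q_used=0 → run F
t=6: queue=[F,B,H] q_used=1 → run F
t=7: queue=[F,B,H] q_used=2 → run F
t=8: queue=[B,H,F] q_used=0 → run B
t=9: queue=[B,H,F] q_used=1 → run B
t=10: queue=[B,H,F] q_used=2 → run B
t=11: queue=[H,F,B] q_used=0 → run H
t=12: queue=[H,F,B] q_used=1 → run H
t=13: queue=[H,F,B] q_used=2 → run H
t=14: queue=[F,B,H] q_used=0 → run F
t=15: queue=[F,B,H] q_used=1 → run F
t=16: queue=[F,B,H] q_used=2 → run F
t=17: queue=[B,H,F] q_used=0 → run B
t=18: queue=[H,F] q_used=0 → run H
t=19: queue=[H,F] q_used=1 → run H
t=20: queue=[F] q_used=0 → run F
t=21: queue=[F] q_used=1 → run F
t=22: (idle)
t=23: (idle)
t=24: (idle)
t=25: (idle)
t=26: (idle)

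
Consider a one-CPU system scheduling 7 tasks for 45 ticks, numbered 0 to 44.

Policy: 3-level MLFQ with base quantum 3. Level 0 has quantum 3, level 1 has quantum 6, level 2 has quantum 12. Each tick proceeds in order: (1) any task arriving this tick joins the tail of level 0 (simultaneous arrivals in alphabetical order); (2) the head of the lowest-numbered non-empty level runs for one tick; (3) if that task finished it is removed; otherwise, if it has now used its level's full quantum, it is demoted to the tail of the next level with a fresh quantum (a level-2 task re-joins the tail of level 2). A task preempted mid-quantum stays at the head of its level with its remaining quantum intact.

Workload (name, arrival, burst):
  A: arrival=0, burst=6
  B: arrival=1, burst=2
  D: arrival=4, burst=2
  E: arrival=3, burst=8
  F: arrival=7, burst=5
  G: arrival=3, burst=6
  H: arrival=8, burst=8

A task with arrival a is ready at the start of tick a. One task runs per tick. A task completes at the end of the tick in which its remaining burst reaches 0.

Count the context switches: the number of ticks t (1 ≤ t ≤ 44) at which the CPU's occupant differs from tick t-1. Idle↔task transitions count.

t=0: L0/L1/L2 = A/-/- → run A
t=1: L0/L1/L2 = AB/-/- → run A
t=2: L0/L1/L2 = AB/-/- → run A
t=3: L0/L1/L2 = BEG/A/- → run B
t=4: L0/L1/L2 = BEGD/A/- → run B
t=5: L0/L1/L2 = EGD/A/- → run E
t=6: L0/L1/L2 = EGD/A/- → run E
t=7: L0/L1/L2 = EGDF/A/- → run E
t=8: L0/L1/L2 = GDFH/AE/- → run G
t=9: L0/L1/L2 = GDFH/AE/- → run G
t=10: L0/L1/L2 = GDFH/AE/- → run G
t=11: L0/L1/L2 = DFH/AEG/- → run D
t=12: L0/L1/L2 = DFH/AEG/- → run D
t=13: L0/L1/L2 = FH/AEG/- → run F
t=14: L0/L1/L2 = FH/AEG/- → run F
t=15: L0/L1/L2 = FH/AEG/- → run F
t=16: L0/L1/L2 = H/AEGF/- → run H
t=17: L0/L1/L2 = H/AEGF/- → run H
t=18: L0/L1/L2 = H/AEGF/- → run H
t=19: L0/L1/L2 = -/AEGFH/- → run A
t=20: L0/L1/L2 = -/AEGFH/- → run A
t=21: L0/L1/L2 = -/AEGFH/- → run A
t=22: L0/L1/L2 = -/EGFH/- → run E
t=23: L0/L1/L2 = -/EGFH/- → run E
t=24: L0/L1/L2 = -/EGFH/- → run E
t=25: L0/L1/L2 = -/EGFH/- → run E
t=26: L0/L1/L2 = -/EGFH/- → run E
t=27: L0/L1/L2 = -/GFH/- → run G
t=28: L0/L1/L2 = -/GFH/- → run G
t=29: L0/L1/L2 = -/GFH/- → run G
t=30: L0/L1/L2 = -/FH/- → run F
t=31: L0/L1/L2 = -/FH/- → run F
t=32: L0/L1/L2 = -/H/- → run H
t=33: L0/L1/L2 = -/H/- → run H
t=34: L0/L1/L2 = -/H/- → run H
t=35: L0/L1/L2 = -/H/- → run H
t=36: L0/L1/L2 = -/H/- → run H
t=37: (idle)
t=38: (idle)
t=39: (idle)
t=40: (idle)
t=41: (idle)
t=42: (idle)
t=43: (idle)
t=44: (idle)

context switches = 12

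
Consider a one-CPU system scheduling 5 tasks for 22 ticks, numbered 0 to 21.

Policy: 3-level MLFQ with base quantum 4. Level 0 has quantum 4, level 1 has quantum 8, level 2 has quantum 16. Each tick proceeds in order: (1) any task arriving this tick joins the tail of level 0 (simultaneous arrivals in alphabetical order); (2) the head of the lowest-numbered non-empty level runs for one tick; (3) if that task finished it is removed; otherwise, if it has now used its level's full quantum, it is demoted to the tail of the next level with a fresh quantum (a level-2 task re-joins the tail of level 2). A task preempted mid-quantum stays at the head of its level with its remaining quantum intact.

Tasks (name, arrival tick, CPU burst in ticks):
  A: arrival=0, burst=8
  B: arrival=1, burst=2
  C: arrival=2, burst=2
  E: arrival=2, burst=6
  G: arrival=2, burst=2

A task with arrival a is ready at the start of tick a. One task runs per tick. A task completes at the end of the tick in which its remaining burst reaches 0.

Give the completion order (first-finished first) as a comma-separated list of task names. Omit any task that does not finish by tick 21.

t=0: L0/L1/L2 = A/-/- → run A
t=1: L0/L1/L2 = AB/-/- → run A
t=2: L0/L1/L2 = ABCEG/-/- → run A
t=3: L0/L1/L2 = ABCEG/-/- → run A
t=4: L0/L1/L2 = BCEG/A/- → run B
t=5: L0/L1/L2 = BCEG/A/- → run B
t=6: L0/L1/L2 = CEG/A/- → run C
t=7: L0/L1/L2 = CEG/A/- → run C
t=8: L0/L1/L2 = EG/A/- → run E
t=9: L0/L1/L2 = EG/A/- → run E
t=10: L0/L1/L2 = EG/A/- → run E
t=11: L0/L1/L2 = EG/A/- → run E
t=12: L0/L1/L2 = G/AE/- → run G
t=13: L0/L1/L2 = G/AE/- → run G
t=14: L0/L1/L2 = -/AE/- → run A
t=15: L0/L1/L2 = -/AE/- → run A
t=16: L0/L1/L2 = -/AE/- → run A
t=17: L0/L1/L2 = -/AE/- → run A
t=18: L0/L1/L2 = -/E/- → run E
t=19: L0/L1/L2 = -/E/- → run E
t=20: (idle)
t=21: (idle)

completion order = B, C, G, A, E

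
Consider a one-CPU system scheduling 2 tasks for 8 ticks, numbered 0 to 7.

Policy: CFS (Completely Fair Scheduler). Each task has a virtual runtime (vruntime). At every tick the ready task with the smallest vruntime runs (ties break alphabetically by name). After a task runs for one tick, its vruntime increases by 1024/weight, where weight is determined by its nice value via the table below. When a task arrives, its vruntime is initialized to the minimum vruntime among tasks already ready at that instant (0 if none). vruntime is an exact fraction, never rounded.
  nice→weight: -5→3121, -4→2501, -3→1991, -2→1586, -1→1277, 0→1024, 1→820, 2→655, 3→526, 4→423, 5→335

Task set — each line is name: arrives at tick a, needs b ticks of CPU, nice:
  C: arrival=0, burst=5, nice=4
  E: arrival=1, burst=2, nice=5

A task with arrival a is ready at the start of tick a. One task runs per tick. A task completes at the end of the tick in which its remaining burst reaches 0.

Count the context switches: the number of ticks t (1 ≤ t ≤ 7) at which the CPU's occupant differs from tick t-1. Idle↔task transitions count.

t=0: vr[C=0] → run C
t=1: vr[C=1024/423 E=1024/423] → run C
t=2: vr[C=2048/423 E=1024/423] → run E
t=3: vr[C=2048/423 E=776192/141705] → run C
t=4: vr[C=1024/141 E=776192/141705] → run E
t=5: vr[C=1024/141] → run C
t=6: vr[C=4096/423] → run C
t=7: (idle)

context switches = 5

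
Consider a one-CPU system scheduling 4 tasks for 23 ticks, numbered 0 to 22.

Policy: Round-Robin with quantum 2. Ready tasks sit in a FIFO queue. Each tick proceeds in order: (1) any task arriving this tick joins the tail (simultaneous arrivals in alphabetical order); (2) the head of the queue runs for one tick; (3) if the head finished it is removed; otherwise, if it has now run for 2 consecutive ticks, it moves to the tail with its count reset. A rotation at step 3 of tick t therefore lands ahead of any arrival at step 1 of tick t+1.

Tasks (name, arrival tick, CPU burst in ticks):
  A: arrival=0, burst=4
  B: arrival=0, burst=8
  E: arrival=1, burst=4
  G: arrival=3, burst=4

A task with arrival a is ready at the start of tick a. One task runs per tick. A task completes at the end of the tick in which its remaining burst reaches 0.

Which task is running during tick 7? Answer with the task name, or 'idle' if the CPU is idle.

t=0: queue=[A,B] q_used=0 → run A
t=1: queue=[A,B,E] q_used=1 → run A
t=2: queue=[B,E,A] q_used=0 → run B
t=3: queue=[B,E,A,G] q_used=1 → run B
t=4: queue=[E,A,G,B] q_used=0 → run E
t=5: queue=[E,A,G,B] q_used=1 → run E
t=6: queue=[A,G,B,E] q_used=0 → run A
t=7: queue=[A,G,B,E] q_used=1 → run A
t=8: queue=[G,B,E] q_used=0 → run G
t=9: queue=[G,B,E] q_used=1 → run G
t=10: queue=[B,E,G] q_used=0 → run B
t=11: queue=[B,E,G] q_used=1 → run B
t=12: queue=[E,G,B] q_used=0 → run E
t=13: queue=[E,G,B] q_used=1 → run E
t=14: queue=[G,B] q_used=0 → run G
t=15: queue=[G,B] q_used=1 → run G
t=16: queue=[B] q_used=0 → run B
t=17: queue=[B] q_used=1 → run B
t=18: queue=[B] q_used=0 → run B
t=19: queue=[B] q_used=1 → run B
t=20: (idle)
t=21: (idle)
t=22: (idle)

running at tick 7 = A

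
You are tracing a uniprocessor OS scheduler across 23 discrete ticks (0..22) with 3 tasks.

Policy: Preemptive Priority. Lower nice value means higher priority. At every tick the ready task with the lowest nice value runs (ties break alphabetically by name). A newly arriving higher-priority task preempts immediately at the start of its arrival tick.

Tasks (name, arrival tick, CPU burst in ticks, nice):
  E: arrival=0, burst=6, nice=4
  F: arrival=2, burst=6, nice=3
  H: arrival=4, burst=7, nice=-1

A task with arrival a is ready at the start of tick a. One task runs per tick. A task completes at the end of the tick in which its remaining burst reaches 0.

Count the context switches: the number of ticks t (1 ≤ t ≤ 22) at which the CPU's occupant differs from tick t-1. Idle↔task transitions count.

t=0: ready={E} → run E
t=1: ready={E} → run E
t=2: ready={E,F} → run F
t=3: ready={E,F} → run F
t=4: ready={E,F,H} → run H
t=5: ready={E,F,H} → run H
t=6: ready={E,F,H} → run H
t=7: ready={E,F,H} → run H
t=8: ready={E,F,H} → run H
t=9: ready={E,F,H} → run H
t=10: ready={E,F,H} → run H
t=11: ready={E,F} → run F
t=12: ready={E,F} → run F
t=13: ready={E,F} → run F
t=14: ready={E,F} → run F
t=15: ready={E} → run E
t=16: ready={E} → run E
t=17: ready={E} → run E
t=18: ready={E} → run E
t=19: (idle)
t=20: (idle)
t=21: (idle)
t=22: (idle)

context switches = 5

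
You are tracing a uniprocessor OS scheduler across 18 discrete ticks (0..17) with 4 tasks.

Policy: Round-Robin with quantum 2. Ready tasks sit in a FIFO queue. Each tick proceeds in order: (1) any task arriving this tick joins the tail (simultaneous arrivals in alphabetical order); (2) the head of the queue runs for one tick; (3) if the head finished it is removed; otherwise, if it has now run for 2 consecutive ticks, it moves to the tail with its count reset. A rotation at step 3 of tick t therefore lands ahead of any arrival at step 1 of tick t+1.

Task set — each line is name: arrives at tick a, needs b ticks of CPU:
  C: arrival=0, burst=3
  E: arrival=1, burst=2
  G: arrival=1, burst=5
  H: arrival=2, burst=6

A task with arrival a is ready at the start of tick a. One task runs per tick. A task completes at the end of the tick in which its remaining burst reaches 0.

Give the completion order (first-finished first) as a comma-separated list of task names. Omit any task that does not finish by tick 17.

completion order = E, C, G, H

t=0: queue=[C] q_used=0 → run C
t=1: queue=[C,E,G] q_used=1 → run C
t=2: queue=[E,G,C,H] q_used=0 → run E
t=3: queue=[E,G,C,H] q_used=1 → run E
t=4: queue=[G,C,H] q_used=0 → run G
t=5: queue=[G,C,H] q_used=1 → run G
t=6: queue=[C,H,G] q_used=0 → run C
t=7: queue=[H,G] q_used=0 → run H
t=8: queue=[H,G] q_used=1 → run H
t=9: queue=[G,H] q_used=0 → run G
t=10: queue=[G,H] q_used=1 → run G
t=11: queue=[H,G] q_used=0 → run H
t=12: queue=[H,G] q_used=1 → run H
t=13: queue=[G,H] q_used=0 → run G
t=14: queue=[H] q_used=0 → run H
t=15: queue=[H] q_used=1 → run H
t=16: (idle)
t=17: (idle)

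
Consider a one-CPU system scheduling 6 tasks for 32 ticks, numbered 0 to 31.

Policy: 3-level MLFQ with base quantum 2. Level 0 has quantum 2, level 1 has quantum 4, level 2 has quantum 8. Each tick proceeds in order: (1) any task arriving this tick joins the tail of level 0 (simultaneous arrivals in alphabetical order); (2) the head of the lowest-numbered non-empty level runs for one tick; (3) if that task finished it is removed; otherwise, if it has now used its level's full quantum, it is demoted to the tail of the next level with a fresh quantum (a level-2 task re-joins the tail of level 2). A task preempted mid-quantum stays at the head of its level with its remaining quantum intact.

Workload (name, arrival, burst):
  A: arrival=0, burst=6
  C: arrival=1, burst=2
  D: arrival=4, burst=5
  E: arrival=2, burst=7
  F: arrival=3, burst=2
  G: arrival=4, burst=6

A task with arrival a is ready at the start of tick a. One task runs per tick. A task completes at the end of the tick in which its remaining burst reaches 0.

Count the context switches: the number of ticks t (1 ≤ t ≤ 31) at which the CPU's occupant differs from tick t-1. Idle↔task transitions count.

t=0: L0/L1/L2 = A/-/- → run A
t=1: L0/L1/L2 = AC/-/- → run A
t=2: L0/L1/L2 = CE/A/- → run C
t=3: L0/L1/L2 = CEF/A/- → run C
t=4: L0/L1/L2 = EFDG/A/- → run E
t=5: L0/L1/L2 = EFDG/A/- → run E
t=6: L0/L1/L2 = FDG/AE/- → run F
t=7: L0/L1/L2 = FDG/AE/- → run F
t=8: L0/L1/L2 = DG/AE/- → run D
t=9: L0/L1/L2 = DG/AE/- → run D
t=10: L0/L1/L2 = G/AED/- → run G
t=11: L0/L1/L2 = G/AED/- → run G
t=12: L0/L1/L2 = -/AEDG/- → run A
t=13: L0/L1/L2 = -/AEDG/- → run A
t=14: L0/L1/L2 = -/AEDG/- → run A
t=15: L0/L1/L2 = -/AEDG/- → run A
t=16: L0/L1/L2 = -/EDG/- → run E
t=17: L0/L1/L2 = -/EDG/- → run E
t=18: L0/L1/L2 = -/EDG/- → run E
t=19: L0/L1/L2 = -/EDG/- → run E
t=20: L0/L1/L2 = -/DG/E → run D
t=21: L0/L1/L2 = -/DG/E → run D
t=22: L0/L1/L2 = -/DG/E → run D
t=23: L0/L1/L2 = -/G/E → run G
t=24: L0/L1/L2 = -/G/E → run G
t=25: L0/L1/L2 = -/G/E → run G
t=26: L0/L1/L2 = -/G/E → run G
t=27: L0/L1/L2 = -/-/E → run E
t=28: (idle)
t=29: (idle)
t=30: (idle)
t=31: (idle)

context switches = 11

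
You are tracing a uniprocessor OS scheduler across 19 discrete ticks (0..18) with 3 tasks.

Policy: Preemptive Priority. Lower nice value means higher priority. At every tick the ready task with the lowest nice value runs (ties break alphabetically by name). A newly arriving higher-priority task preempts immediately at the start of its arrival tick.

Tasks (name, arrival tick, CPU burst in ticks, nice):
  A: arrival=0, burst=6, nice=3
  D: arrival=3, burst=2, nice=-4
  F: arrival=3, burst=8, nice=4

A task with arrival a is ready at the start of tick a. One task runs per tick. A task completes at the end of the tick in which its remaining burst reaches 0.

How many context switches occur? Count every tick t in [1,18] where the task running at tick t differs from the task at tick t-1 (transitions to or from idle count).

context switches = 4

t=0: ready={A} → run A
t=1: ready={A} → run A
t=2: ready={A} → run A
t=3: ready={A,D,F} → run D
t=4: ready={A,D,F} → run D
t=5: ready={A,F} → run A
t=6: ready={A,F} → run A
t=7: ready={A,F} → run A
t=8: ready={F} → run F
t=9: ready={F} → run F
t=10: ready={F} → run F
t=11: ready={F} → run F
t=12: ready={F} → run F
t=13: ready={F} → run F
t=14: ready={F} → run F
t=15: ready={F} → run F
t=16: (idle)
t=17: (idle)
t=18: (idle)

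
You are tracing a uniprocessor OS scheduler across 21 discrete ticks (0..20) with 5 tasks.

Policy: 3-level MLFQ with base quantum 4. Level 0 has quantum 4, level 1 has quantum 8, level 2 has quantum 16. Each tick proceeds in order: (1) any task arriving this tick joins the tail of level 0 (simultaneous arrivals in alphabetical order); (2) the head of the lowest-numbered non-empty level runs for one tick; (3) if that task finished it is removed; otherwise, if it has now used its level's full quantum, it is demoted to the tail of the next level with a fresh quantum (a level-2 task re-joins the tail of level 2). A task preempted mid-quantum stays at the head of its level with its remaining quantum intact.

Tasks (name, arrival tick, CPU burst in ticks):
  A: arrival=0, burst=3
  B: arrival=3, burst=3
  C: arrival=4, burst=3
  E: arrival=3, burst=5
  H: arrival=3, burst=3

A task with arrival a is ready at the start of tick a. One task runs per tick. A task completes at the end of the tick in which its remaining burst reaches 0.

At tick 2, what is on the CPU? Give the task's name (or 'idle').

t=0: L0/L1/L2 = A/-/- → run A
t=1: L0/L1/L2 = A/-/- → run A
t=2: L0/L1/L2 = A/-/- → run A
t=3: L0/L1/L2 = BEH/-/- → run B
t=4: L0/L1/L2 = BEHC/-/- → run B
t=5: L0/L1/L2 = BEHC/-/- → run B
t=6: L0/L1/L2 = EHC/-/- → run E
t=7: L0/L1/L2 = EHC/-/- → run E
t=8: L0/L1/L2 = EHC/-/- → run E
t=9: L0/L1/L2 = EHC/-/- → run E
t=10: L0/L1/L2 = HC/E/- → run H
t=11: L0/L1/L2 = HC/E/- → run H
t=12: L0/L1/L2 = HC/E/- → run H
t=13: L0/L1/L2 = C/E/- → run C
t=14: L0/L1/L2 = C/E/- → run C
t=15: L0/L1/L2 = C/E/- → run C
t=16: L0/L1/L2 = -/E/- → run E
t=17: (idle)
t=18: (idle)
t=19: (idle)
t=20: (idle)

running at tick 2 = A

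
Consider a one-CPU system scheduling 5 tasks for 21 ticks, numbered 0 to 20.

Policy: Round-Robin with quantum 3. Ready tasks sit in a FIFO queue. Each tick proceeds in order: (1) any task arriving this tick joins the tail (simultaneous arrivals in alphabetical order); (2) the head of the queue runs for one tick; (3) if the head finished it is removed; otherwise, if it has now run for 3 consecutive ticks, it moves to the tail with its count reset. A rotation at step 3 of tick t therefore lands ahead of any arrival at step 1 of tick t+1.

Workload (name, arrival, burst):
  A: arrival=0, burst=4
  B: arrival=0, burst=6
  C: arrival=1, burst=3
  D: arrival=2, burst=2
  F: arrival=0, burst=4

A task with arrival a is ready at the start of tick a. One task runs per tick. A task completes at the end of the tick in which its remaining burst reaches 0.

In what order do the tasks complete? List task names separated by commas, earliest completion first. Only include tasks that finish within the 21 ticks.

completion order = C, D, A, B, F

t=0: queue=[A,B,F] q_used=0 → run A
t=1: queue=[A,B,F,C] q_used=1 → run A
t=2: queue=[A,B,F,C,D] q_used=2 → run A
t=3: queue=[B,F,C,D,A] q_used=0 → run B
t=4: queue=[B,F,C,D,A] q_used=1 → run B
t=5: queue=[B,F,C,D,A] q_used=2 → run B
t=6: queue=[F,C,D,A,B] q_used=0 → run F
t=7: queue=[F,C,D,A,B] q_used=1 → run F
t=8: queue=[F,C,D,A,B] q_used=2 → run F
t=9: queue=[C,D,A,B,F] q_used=0 → run C
t=10: queue=[C,D,A,B,F] q_used=1 → run C
t=11: queue=[C,D,A,B,F] q_used=2 → run C
t=12: queue=[D,A,B,F] q_used=0 → run D
t=13: queue=[D,A,B,F] q_used=1 → run D
t=14: queue=[A,B,F] q_used=0 → run A
t=15: queue=[B,F] q_used=0 → run B
t=16: queue=[B,F] q_used=1 → run B
t=17: queue=[B,F] q_used=2 → run B
t=18: queue=[F] q_used=0 → run F
t=19: (idle)
t=20: (idle)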